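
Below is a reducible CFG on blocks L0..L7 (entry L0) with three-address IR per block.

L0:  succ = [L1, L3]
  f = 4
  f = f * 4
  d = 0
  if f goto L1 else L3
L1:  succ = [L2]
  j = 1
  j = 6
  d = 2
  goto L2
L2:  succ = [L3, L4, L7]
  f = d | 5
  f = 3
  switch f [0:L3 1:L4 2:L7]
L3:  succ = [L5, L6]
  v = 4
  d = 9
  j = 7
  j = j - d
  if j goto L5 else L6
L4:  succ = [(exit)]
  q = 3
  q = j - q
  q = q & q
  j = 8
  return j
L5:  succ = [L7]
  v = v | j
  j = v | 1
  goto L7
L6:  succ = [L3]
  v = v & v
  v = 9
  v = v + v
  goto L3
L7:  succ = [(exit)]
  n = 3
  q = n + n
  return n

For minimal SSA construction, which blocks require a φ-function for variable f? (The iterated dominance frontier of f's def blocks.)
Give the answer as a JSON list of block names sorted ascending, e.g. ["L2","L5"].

Answer: ["L3", "L7"]

Working:
idom tree: L1←L0 L2←L1 L3←L0 L4←L2 L5←L3 L6←L3 L7←L0
Join-block Dom:
  L3: preds {L0,L2,L6}: {L0} ∩ {L0,L1,L2} ∩ {L0,L3,L6} = {L0}; idom=L0
  L7: preds {L2,L5}: {L0,L1,L2} ∩ {L0,L3,L5} = {L0}; idom=L0

Frontier:
  L3←L0: walk · to L0
  L3←L2: walk L2→L1 to L0
  L3←L6: walk L6→L3 to L0
  L7←L2: walk L2→L1 to L0
  L7←L5: walk L5→L3 to L0
  L0 → ∅
  L1 → {L3,L7}
  L2 → {L3,L7}
  L3 → {L3,L7}
  L4 → ∅
  L5 → {L7}
  L6 → {L3}
  L7 → ∅

φ for f: defs {L0,L2}
  DF⁺ = {L3,L7}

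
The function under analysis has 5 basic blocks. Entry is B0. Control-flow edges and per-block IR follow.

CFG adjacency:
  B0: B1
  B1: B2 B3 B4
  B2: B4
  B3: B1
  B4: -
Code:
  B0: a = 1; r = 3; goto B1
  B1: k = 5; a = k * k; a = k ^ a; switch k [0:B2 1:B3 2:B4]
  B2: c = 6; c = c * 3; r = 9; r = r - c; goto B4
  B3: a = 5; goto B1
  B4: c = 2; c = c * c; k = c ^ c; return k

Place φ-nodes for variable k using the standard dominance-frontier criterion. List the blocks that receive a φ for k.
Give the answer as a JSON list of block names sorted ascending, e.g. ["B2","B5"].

idom tree: B1←B0 B2←B1 B3←B1 B4←B1
Dom at joins:
  B1: preds {B0,B3}: {B0} ∩ {B0,B1,B3} = {B0}; idom=B0
  B4: preds {B1,B2}: {B0,B1} ∩ {B0,B1,B2} = {B0,B1}; idom=B1

DF walk-up:
  B1←B0: walk · to B0
  B1←B3: walk B3→B1 to B0
  B4←B1: walk · to B1
  B4←B2: walk B2 to B1
  B0: DF=∅
  B1: DF={B1}
  B2: DF={B4}
  B3: DF={B1}
  B4: DF=∅

φ for k: defs {B1,B4}
  DF⁺ = {B1}

Answer: ["B1"]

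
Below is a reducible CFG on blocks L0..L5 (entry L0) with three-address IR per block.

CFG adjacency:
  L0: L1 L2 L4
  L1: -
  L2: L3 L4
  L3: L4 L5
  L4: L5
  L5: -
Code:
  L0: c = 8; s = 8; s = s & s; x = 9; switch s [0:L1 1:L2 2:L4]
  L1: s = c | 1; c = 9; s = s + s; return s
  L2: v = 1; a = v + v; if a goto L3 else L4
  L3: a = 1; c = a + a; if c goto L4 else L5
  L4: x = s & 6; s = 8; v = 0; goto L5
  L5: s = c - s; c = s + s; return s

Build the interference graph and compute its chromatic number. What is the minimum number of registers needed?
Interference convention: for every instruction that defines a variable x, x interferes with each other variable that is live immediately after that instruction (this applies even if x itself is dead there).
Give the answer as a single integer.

Answer: 3

Analysis:
def/use:
  L0: {c,s,x} / ∅
  L1: {c,s} / {c}
  L2: {a,v} / ∅
  L3: {a,c} / ∅
  L4: {s,v,x} / {s}
  L5: {c,s} / {c,s}

Liveness:
  L0 li=∅ lo={c,s}
  L1 li={c} lo=∅
  L2 li={c,s} lo={c,s}
  L3 li={s} lo={c,s}
  L4 li={c,s} lo={c,s}
  L5 li={c,s} lo=∅

Interference:
  a↔{c,s}
  c↔{a,s,v,x}
  s↔{a,c,v,x}
  v↔{c,s}
  x↔{c,s}

Chromatic number:
  {a,c,s} pairwise interfere (3-clique) ⇒ χ ≥ 3
  3-colouring: R0={c}  R1={s}  R2={a,v,x}
  χ = 3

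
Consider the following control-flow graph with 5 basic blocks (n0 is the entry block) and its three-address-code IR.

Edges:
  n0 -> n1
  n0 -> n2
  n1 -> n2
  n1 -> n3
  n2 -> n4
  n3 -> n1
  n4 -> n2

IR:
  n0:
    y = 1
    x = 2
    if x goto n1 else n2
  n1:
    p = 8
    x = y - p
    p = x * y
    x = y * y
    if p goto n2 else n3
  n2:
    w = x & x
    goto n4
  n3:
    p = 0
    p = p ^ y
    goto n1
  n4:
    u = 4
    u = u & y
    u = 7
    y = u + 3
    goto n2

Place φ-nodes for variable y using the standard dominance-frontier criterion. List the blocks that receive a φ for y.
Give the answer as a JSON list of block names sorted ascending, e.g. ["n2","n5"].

idom tree: n1←n0 n2←n0 n3←n1 n4←n2
Join-block Dom:
  n1: preds {n0,n3}: {n0} ∩ {n0,n1,n3} = {n0}; idom=n0
  n2: preds {n0,n1,n4}: {n0} ∩ {n0,n1} ∩ {n0,n2,n4} = {n0}; idom=n0

Frontier:
  n1←n0: walk · to n0
  n1←n3: walk n3→n1 to n0
  n2←n0: walk · to n0
  n2←n1: walk n1 to n0
  n2←n4: walk n4→n2 to n0
  n0: DF=∅
  n1: DF={n1,n2}
  n2: DF={n2}
  n3: DF={n1}
  n4: DF={n2}

φ for y: defs {n0,n4}
  DF⁺ = {n2}

Answer: ["n2"]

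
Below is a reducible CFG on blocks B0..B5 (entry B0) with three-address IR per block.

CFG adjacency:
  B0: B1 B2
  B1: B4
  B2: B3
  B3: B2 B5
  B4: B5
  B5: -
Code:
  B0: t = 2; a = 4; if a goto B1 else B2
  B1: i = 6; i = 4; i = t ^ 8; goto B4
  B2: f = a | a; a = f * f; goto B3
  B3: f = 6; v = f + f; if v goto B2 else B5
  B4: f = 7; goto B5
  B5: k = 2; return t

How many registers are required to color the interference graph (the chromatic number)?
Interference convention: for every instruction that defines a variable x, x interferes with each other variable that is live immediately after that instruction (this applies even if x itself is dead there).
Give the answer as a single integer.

Answer: 3

Working:
Block summaries:
  B0 def {a,t} use ∅
  B1 def {i} use {t}
  B2 def {a,f} use {a}
  B3 def {f,v} use ∅
  B4 def {f} use ∅
  B5 def {k} use {t}

Live sets:
  live B0: ∅→{a,t}
  live B1: {t}→{t}
  live B2: {a,t}→{a,t}
  live B3: {a,t}→{a,t}
  live B4: {t}→{t}
  live B5: {t}→∅

Interfere edges:
  a — {f,t,v}
  f — {a,t}
  i — {t}
  k — {t}
  t — {a,f,i,k,v}
  v — {a,t}

Colouring:
  lower bound: {a,f,t} mutually conflict ⇒ χ ≥ 3
  assign a→c1 f→c2 i→c1 k→c1 t→c0 v→c2 — no edge inside a register ⇒ χ ≤ 3
  χ = 3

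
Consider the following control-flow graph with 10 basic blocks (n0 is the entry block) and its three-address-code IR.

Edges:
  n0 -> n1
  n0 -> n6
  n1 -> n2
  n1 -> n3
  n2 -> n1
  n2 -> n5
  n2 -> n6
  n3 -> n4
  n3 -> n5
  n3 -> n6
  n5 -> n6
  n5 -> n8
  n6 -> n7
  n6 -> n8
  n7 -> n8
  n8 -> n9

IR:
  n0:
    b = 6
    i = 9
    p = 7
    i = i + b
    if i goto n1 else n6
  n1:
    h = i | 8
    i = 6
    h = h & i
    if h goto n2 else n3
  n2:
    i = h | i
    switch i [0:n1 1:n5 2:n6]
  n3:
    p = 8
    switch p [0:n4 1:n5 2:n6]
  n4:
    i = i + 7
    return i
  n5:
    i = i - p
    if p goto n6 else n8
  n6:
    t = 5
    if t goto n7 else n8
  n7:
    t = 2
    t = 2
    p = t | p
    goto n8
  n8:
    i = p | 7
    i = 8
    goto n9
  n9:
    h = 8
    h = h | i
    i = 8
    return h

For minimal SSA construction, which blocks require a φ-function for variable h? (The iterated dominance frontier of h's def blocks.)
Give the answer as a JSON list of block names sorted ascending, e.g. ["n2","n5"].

Answer: ["n1", "n6", "n8"]

Derivation:
idom tree: n1←n0 n2←n1 n3←n1 n4←n3 n5←n1 n6←n0 n7←n6 n8←n0 n9←n8
Dom∩ at merges:
  n1: preds {n0,n2}: {n0} ∩ {n0,n1,n2} = {n0}; idom=n0
  n5: preds {n2,n3}: {n0,n1,n2} ∩ {n0,n1,n3} = {n0,n1}; idom=n1
  n6: preds {n0,n2,n3,n5}: {n0} ∩ {n0,n1,n2} ∩ {n0,n1,n3} ∩ {n0,n1,n5} = {n0}; idom=n0
  n8: preds {n5,n6,n7}: {n0,n1,n5} ∩ {n0,n6} ∩ {n0,n6,n7} = {n0}; idom=n0

DF walk-up:
  n1←n0: walk · to n0
  n1←n2: walk n2→n1 to n0
  n5←n2: walk n2 to n1
  n5←n3: walk n3 to n1
  n6←n0: walk · to n0
  n6←n2: walk n2→n1 to n0
  n6←n3: walk n3→n1 to n0
  n6←n5: walk n5→n1 to n0
  n8←n5: walk n5→n1 to n0
  n8←n6: walk n6 to n0
  n8←n7: walk n7→n6 to n0
  DF(n0)=∅
  DF(n1)={n1,n6,n8}
  DF(n2)={n1,n5,n6}
  DF(n3)={n5,n6}
  DF(n4)=∅
  DF(n5)={n6,n8}
  DF(n6)={n8}
  DF(n7)={n8}
  DF(n8)=∅
  DF(n9)=∅

φ for h: defs {n1,n9}
  DF⁺ = {n1,n6,n8}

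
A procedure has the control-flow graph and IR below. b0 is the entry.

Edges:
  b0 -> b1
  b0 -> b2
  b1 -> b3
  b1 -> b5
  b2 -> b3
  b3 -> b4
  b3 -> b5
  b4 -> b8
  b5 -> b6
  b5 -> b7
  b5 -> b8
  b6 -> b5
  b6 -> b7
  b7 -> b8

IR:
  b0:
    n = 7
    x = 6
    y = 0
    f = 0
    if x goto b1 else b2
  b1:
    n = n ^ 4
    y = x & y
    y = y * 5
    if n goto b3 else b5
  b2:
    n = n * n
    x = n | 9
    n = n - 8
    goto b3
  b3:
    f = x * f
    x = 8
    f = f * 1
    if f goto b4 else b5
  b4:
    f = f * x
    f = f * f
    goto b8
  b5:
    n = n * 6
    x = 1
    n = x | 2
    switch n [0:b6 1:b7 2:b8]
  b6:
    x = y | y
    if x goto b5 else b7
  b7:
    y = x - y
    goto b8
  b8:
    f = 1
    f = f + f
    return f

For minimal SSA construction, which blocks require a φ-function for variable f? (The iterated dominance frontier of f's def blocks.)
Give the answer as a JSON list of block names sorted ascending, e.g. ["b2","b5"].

Answer: ["b5", "b8"]

Derivation:
idom tree: b1←b0 b2←b0 b3←b0 b4←b3 b5←b0 b6←b5 b7←b5 b8←b0
Dom at joins:
  b3: preds {b1,b2}: {b0,b1} ∩ {b0,b2} = {b0}; idom=b0
  b5: preds {b1,b3,b6}: {b0,b1} ∩ {b0,b3} ∩ {b0,b5,b6} = {b0}; idom=b0
  b7: preds {b5,b6}: {b0,b5} ∩ {b0,b5,b6} = {b0,b5}; idom=b5
  b8: preds {b4,b5,b7}: {b0,b3,b4} ∩ {b0,b5} ∩ {b0,b5,b7} = {b0}; idom=b0

Frontier:
  join b3 pred b1: b1 stop@b0
  join b3 pred b2: b2 stop@b0
  join b5 pred b1: b1 stop@b0
  join b5 pred b3: b3 stop@b0
  join b5 pred b6: b6→b5 stop@b0
  join b7 pred b5: · stop@b5
  join b7 pred b6: b6 stop@b5
  join b8 pred b4: b4→b3 stop@b0
  join b8 pred b5: b5 stop@b0
  join b8 pred b7: b7→b5 stop@b0
  b0 → ∅
  b1 → {b3,b5}
  b2 → {b3}
  b3 → {b5,b8}
  b4 → {b8}
  b5 → {b5,b8}
  b6 → {b5,b7}
  b7 → {b8}
  b8 → ∅

φ for f: defs {b0,b3,b4,b8}
  DF⁺ = {b5,b8}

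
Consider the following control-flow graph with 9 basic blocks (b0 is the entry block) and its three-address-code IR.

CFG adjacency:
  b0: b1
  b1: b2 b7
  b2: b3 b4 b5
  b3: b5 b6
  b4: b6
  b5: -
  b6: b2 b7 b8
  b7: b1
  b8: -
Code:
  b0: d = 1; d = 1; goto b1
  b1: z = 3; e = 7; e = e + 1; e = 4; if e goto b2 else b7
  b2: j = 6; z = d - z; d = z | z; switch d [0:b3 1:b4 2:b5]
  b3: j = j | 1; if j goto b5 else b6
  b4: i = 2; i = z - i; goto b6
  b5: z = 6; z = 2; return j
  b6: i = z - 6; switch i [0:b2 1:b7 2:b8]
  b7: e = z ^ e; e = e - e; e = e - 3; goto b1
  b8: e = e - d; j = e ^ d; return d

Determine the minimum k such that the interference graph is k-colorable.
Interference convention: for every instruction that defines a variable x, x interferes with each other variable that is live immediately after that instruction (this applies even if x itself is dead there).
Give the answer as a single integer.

Answer: 4

Working:
def/use:
  b0: {d} / ∅
  b1: {e,z} / ∅
  b2: {d,j,z} / {d,z}
  b3: {j} / {j}
  b4: {i} / {z}
  b5: {z} / {j}
  b6: {i} / {z}
  b7: {e} / {e,z}
  b8: {e,j} / {d,e}

Backward fixpoint:
  b0: in=∅ out={d}
  b1: in={d} out={d,e,z}
  b2: in={d,e,z} out={d,e,j,z}
  b3: in={d,e,j,z} out={d,e,j,z}
  b4: in={d,e,z} out={d,e,z}
  b5: in={j} out=∅
  b6: in={d,e,z} out={d,e,z}
  b7: in={d,e,z} out={d}
  b8: in={d,e} out=∅

Conflict graph:
  d: {e,i,j,z}
  e: {d,i,j,z}
  i: {d,e,z}
  j: {d,e,z}
  z: {d,e,i,j}

Registers:
  clique {d,e,i,z} ⇒ need ≥ 4
  assign d→R0 e→R1 i→R3 j→R3 z→R2 — no edge inside a register ⇒ χ ≤ 4
  χ = 4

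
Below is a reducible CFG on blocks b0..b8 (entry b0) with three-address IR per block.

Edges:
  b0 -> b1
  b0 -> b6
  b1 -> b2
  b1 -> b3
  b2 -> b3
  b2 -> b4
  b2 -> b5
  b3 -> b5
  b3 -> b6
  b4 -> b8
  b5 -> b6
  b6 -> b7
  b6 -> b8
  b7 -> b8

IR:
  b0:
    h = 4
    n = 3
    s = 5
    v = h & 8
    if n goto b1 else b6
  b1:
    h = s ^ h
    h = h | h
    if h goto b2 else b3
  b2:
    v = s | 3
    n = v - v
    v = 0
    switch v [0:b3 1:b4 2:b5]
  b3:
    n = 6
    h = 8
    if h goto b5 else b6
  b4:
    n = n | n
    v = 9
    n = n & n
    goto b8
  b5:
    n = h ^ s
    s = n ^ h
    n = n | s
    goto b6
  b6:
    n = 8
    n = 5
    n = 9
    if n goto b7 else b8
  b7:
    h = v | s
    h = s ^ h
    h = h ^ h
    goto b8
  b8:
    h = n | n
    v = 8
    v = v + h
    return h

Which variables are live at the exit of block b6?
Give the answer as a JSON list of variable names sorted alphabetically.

def/use:
  b0: def={h,n,s,v} ue=∅
  b1: def={h} ue={h,s}
  b2: def={n,v} ue={s}
  b3: def={h,n} ue=∅
  b4: def={n,v} ue={n}
  b5: def={n,s} ue={h,s}
  b6: def={n} ue=∅
  b7: def={h} ue={s,v}
  b8: def={h,v} ue={n}

Backward fixpoint:
  b0: in=∅ out={h,s,v}
  b1: in={h,s,v} out={h,s,v}
  b2: in={h,s} out={h,n,s,v}
  b3: in={s,v} out={h,s,v}
  b4: in={n} out={n}
  b5: in={h,s,v} out={s,v}
  b6: in={s,v} out={n,s,v}
  b7: in={n,s,v} out={n}
  b8: in={n} out=∅

live-out(b6) = ["n", "s", "v"]

Answer: ["n", "s", "v"]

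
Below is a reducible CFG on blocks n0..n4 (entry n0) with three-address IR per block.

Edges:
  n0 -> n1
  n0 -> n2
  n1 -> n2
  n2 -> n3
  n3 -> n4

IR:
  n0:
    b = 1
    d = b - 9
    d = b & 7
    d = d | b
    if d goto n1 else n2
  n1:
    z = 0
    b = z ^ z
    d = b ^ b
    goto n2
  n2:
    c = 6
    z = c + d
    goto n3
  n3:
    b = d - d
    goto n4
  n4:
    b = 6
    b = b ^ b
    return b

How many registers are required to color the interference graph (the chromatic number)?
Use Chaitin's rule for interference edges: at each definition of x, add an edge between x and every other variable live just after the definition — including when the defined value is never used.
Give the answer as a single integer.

Per-block:
  n0: {b,d} / ∅
  n1: {b,d,z} / ∅
  n2: {c,z} / {d}
  n3: {b} / {d}
  n4: {b} / ∅

Live sets:
  live n0: ∅→{d}
  live n1: ∅→{d}
  live n2: {d}→{d}
  live n3: {d}→∅
  live n4: ∅→∅

Interfere edges:
  b — {d}
  c — {d}
  d — {b,c,z}
  z — {d}

Registers:
  {b,d} pairwise interfere (2-clique) ⇒ χ ≥ 2
  2-colouring: R0={d}  R1={b,c,z}
  χ = 2

Answer: 2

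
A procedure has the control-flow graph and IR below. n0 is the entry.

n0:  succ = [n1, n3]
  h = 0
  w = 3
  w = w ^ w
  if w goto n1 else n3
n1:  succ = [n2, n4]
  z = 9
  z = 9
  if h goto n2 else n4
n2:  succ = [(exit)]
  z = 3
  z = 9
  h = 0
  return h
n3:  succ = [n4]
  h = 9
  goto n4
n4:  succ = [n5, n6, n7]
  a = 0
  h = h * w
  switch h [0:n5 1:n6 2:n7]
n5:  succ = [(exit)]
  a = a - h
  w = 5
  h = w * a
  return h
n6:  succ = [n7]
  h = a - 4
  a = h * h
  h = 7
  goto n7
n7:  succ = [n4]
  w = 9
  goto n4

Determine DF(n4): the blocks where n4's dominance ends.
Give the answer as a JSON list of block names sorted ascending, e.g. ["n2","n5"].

idom tree: n1←n0 n2←n1 n3←n0 n4←n0 n5←n4 n6←n4 n7←n4
Dom∩ at merges:
  n4: preds {n1,n3,n7}: {n0,n1} ∩ {n0,n3} ∩ {n0,n4,n7} = {n0}; idom=n0
  n7: preds {n4,n6}: {n0,n4} ∩ {n0,n4,n6} = {n0,n4}; idom=n4

Frontier:
  n4←n1: walk n1 to n0
  n4←n3: walk n3 to n0
  n4←n7: walk n7→n4 to n0
  n7←n4: walk · to n4
  n7←n6: walk n6 to n4
  n0: DF=∅
  n1: DF={n4}
  n2: DF=∅
  n3: DF={n4}
  n4: DF={n4}
  n5: DF=∅
  n6: DF={n7}
  n7: DF={n4}

DF(n4) = ["n4"]

Answer: ["n4"]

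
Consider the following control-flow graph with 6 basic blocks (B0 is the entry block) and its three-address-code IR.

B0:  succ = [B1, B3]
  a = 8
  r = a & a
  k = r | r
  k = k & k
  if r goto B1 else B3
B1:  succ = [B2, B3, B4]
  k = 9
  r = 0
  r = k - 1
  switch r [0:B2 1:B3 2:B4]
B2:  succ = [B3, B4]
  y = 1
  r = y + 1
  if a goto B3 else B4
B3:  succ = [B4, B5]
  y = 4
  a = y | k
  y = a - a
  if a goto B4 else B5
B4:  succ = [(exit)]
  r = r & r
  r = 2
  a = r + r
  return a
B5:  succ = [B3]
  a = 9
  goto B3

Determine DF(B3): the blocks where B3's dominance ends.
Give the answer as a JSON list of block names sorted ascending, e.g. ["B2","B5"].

idom tree: B1←B0 B2←B1 B3←B0 B4←B0 B5←B3
Join-block Dom:
  B3: preds {B0,B1,B2,B5}: {B0} ∩ {B0,B1} ∩ {B0,B1,B2} ∩ {B0,B3,B5} = {B0}; idom=B0
  B4: preds {B1,B2,B3}: {B0,B1} ∩ {B0,B1,B2} ∩ {B0,B3} = {B0}; idom=B0

Frontier:
  B3←B0: walk · to B0
  B3←B1: walk B1 to B0
  B3←B2: walk B2→B1 to B0
  B3←B5: walk B5→B3 to B0
  B4←B1: walk B1 to B0
  B4←B2: walk B2→B1 to B0
  B4←B3: walk B3 to B0
  B0: DF=∅
  B1: DF={B3,B4}
  B2: DF={B3,B4}
  B3: DF={B3,B4}
  B4: DF=∅
  B5: DF={B3}

DF(B3) = ["B3", "B4"]

Answer: ["B3", "B4"]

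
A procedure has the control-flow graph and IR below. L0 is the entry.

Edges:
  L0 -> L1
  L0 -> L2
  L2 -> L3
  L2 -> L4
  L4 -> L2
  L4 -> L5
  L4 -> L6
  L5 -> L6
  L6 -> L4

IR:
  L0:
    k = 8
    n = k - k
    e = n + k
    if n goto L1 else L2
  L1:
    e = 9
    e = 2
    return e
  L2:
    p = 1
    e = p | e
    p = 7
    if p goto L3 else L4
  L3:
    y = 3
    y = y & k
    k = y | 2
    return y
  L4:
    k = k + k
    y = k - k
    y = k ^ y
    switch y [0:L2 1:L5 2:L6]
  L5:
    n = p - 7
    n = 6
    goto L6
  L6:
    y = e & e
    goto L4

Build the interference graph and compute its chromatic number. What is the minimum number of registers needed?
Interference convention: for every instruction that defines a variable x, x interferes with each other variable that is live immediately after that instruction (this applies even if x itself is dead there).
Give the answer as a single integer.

Per-block:
  L0 def {e,k,n} use ∅
  L1 def {e} use ∅
  L2 def {e,p} use {e}
  L3 def {k,y} use {k}
  L4 def {k,y} use {k}
  L5 def {n} use {p}
  L6 def {y} use {e}

Backward fixpoint:
  L0 li=∅ lo={e,k}
  L1 li=∅ lo=∅
  L2 li={e,k} lo={e,k,p}
  L3 li={k} lo=∅
  L4 li={e,k,p} lo={e,k,p}
  L5 li={e,k,p} lo={e,k,p}
  L6 li={e,k,p} lo={e,k,p}

Conflict graph:
  e — {k,n,p,y}
  k — {e,n,p,y}
  n — {e,k,p}
  p — {e,k,n,y}
  y — {e,k,p}

Chromatic number:
  {e,k,n,p} pairwise interfere (4-clique) ⇒ χ ≥ 4
  assign e→r0 k→r1 n→r3 p→r2 y→r3 — no edge inside a register ⇒ χ ≤ 4
  χ = 4

Answer: 4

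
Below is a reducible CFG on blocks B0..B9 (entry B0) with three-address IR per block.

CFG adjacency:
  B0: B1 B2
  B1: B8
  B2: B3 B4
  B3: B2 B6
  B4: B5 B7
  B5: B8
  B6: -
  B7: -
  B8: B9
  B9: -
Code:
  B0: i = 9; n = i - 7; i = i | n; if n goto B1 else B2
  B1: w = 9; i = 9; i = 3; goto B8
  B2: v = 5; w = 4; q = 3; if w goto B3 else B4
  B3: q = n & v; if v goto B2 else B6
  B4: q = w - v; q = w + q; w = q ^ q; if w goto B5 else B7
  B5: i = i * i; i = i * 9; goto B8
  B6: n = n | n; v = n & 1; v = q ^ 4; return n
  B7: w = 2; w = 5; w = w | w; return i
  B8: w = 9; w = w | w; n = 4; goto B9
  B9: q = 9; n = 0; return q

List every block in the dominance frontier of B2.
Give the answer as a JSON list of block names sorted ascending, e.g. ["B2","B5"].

Answer: ["B2", "B8"]

Working:
idom tree: B1←B0 B2←B0 B3←B2 B4←B2 B5←B4 B6←B3 B7←B4 B8←B0 B9←B8
Join-block Dom:
  B2: preds {B0,B3}: {B0} ∩ {B0,B2,B3} = {B0}; idom=B0
  B8: preds {B1,B5}: {B0,B1} ∩ {B0,B2,B4,B5} = {B0}; idom=B0

DF walk-up:
  join B2 pred B0: · stop@B0
  join B2 pred B3: B3→B2 stop@B0
  join B8 pred B1: B1 stop@B0
  join B8 pred B5: B5→B4→B2 stop@B0
  B0: DF=∅
  B1: DF={B8}
  B2: DF={B2,B8}
  B3: DF={B2}
  B4: DF={B8}
  B5: DF={B8}
  B6: DF=∅
  B7: DF=∅
  B8: DF=∅
  B9: DF=∅

DF(B2) = ["B2", "B8"]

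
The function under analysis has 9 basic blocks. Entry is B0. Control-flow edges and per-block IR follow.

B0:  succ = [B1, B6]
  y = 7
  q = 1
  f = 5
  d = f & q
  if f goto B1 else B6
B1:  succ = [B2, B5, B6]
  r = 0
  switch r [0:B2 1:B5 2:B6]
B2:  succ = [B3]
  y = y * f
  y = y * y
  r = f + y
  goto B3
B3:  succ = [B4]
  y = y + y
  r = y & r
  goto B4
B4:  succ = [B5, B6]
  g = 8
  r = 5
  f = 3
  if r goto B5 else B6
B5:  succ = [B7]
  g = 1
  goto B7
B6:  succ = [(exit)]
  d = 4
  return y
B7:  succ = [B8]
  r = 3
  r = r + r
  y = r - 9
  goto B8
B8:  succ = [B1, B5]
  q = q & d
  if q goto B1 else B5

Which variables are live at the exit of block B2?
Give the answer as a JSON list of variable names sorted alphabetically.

Block summaries:
  B0: def={d,f,q,y} ue=∅
  B1: def={r} ue=∅
  B2: def={r,y} ue={f,y}
  B3: def={r,y} ue={r,y}
  B4: def={f,g,r} ue=∅
  B5: def={g} ue=∅
  B6: def={d} ue={y}
  B7: def={r,y} ue=∅
  B8: def={q} ue={d,q}

Backward fixpoint:
  live B0: ∅→{d,f,q,y}
  live B1: {d,f,q,y}→{d,f,q,y}
  live B2: {d,f,q,y}→{d,q,r,y}
  live B3: {d,q,r,y}→{d,q,y}
  live B4: {d,q,y}→{d,f,q,y}
  live B5: {d,f,q}→{d,f,q}
  live B6: {y}→∅
  live B7: {d,f,q}→{d,f,q,y}
  live B8: {d,f,q,y}→{d,f,q,y}

live-out(B2) = ["d", "q", "r", "y"]

Answer: ["d", "q", "r", "y"]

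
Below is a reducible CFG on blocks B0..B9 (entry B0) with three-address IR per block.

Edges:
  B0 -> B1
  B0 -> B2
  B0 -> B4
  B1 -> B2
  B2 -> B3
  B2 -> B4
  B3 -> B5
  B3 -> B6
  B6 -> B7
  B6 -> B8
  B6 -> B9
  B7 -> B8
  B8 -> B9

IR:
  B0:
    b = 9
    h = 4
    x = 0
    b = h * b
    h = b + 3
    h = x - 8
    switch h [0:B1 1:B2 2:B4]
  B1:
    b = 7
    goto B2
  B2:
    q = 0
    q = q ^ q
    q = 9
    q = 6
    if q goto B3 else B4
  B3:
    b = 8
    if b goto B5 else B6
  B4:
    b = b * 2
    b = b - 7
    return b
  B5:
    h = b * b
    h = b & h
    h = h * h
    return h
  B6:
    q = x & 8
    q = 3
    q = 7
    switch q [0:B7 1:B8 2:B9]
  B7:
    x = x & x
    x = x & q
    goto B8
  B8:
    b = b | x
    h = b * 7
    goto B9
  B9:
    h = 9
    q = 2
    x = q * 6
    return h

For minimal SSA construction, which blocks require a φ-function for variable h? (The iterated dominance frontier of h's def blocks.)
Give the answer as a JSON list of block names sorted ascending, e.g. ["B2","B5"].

Answer: ["B9"]

Derivation:
idom tree: B1←B0 B2←B0 B3←B2 B4←B0 B5←B3 B6←B3 B7←B6 B8←B6 B9←B6
Dom at joins:
  B2: preds {B0,B1}: {B0} ∩ {B0,B1} = {B0}; idom=B0
  B4: preds {B0,B2}: {B0} ∩ {B0,B2} = {B0}; idom=B0
  B8: preds {B6,B7}: {B0,B2,B3,B6} ∩ {B0,B2,B3,B6,B7} = {B0,B2,B3,B6}; idom=B6
  B9: preds {B6,B8}: {B0,B2,B3,B6} ∩ {B0,B2,B3,B6,B8} = {B0,B2,B3,B6}; idom=B6

DF derivation:
  B2←B0: walk · to B0
  B2←B1: walk B1 to B0
  B4←B0: walk · to B0
  B4←B2: walk B2 to B0
  B8←B6: walk · to B6
  B8←B7: walk B7 to B6
  B9←B6: walk · to B6
  B9←B8: walk B8 to B6
  DF(B0)=∅
  DF(B1)={B2}
  DF(B2)={B4}
  DF(B3)=∅
  DF(B4)=∅
  DF(B5)=∅
  DF(B6)=∅
  DF(B7)={B8}
  DF(B8)={B9}
  DF(B9)=∅

φ for h: defs {B0,B5,B8,B9}
  DF⁺ = {B9}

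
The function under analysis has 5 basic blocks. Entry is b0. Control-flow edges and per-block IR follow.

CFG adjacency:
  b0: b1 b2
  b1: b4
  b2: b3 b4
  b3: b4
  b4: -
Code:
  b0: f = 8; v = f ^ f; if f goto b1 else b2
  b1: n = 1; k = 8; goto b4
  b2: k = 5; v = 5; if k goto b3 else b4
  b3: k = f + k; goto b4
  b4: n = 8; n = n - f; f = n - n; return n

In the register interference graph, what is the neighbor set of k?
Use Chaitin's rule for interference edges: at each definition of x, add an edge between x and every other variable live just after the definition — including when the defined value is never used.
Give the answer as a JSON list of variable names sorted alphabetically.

def/use:
  b0: {f,v} / ∅
  b1: {k,n} / ∅
  b2: {k,v} / ∅
  b3: {k} / {f,k}
  b4: {f,n} / {f}

Backward fixpoint:
  b0 li=∅ lo={f}
  b1 li={f} lo={f}
  b2 li={f} lo={f,k}
  b3 li={f,k} lo={f}
  b4 li={f} lo=∅

Interfere edges:
  f↔{k,n,v}
  k↔{f,v}
  n↔{f}
  v↔{f,k}

N(k) = ["f", "v"]

Answer: ["f", "v"]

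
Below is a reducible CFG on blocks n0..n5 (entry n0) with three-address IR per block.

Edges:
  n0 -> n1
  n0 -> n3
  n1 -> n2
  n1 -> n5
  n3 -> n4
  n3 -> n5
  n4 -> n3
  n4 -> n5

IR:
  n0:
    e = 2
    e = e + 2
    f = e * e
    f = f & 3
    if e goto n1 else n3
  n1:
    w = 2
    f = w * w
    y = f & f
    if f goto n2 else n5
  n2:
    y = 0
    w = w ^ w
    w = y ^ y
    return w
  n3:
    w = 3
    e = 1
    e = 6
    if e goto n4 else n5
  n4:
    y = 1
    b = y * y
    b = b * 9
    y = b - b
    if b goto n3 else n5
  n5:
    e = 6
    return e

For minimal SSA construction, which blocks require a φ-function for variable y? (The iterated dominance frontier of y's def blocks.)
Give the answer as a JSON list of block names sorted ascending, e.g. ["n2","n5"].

Answer: ["n3", "n5"]

Analysis:
idom tree: n1←n0 n2←n1 n3←n0 n4←n3 n5←n0
Join-block Dom:
  n3: preds {n0,n4}: {n0} ∩ {n0,n3,n4} = {n0}; idom=n0
  n5: preds {n1,n3,n4}: {n0,n1} ∩ {n0,n3} ∩ {n0,n3,n4} = {n0}; idom=n0

DF derivation:
  join n3 pred n0: · stop@n0
  join n3 pred n4: n4→n3 stop@n0
  join n5 pred n1: n1 stop@n0
  join n5 pred n3: n3 stop@n0
  join n5 pred n4: n4→n3 stop@n0
  n0 → ∅
  n1 → {n5}
  n2 → ∅
  n3 → {n3,n5}
  n4 → {n3,n5}
  n5 → ∅

φ for y: defs {n1,n2,n4}
  DF⁺ = {n3,n5}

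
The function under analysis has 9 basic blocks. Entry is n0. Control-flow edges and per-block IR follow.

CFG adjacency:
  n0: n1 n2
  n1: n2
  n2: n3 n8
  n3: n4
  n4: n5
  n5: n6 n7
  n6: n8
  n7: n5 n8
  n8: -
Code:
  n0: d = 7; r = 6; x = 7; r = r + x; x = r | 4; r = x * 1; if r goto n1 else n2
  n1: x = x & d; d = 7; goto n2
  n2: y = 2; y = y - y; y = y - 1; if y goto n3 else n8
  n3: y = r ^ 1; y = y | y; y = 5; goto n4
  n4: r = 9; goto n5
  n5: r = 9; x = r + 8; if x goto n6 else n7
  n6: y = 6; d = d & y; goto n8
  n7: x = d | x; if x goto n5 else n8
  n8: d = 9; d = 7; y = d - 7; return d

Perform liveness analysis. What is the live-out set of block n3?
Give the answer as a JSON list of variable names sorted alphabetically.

Block summaries:
  n0: def={d,r,x} ue=∅
  n1: def={d,x} ue={d,x}
  n2: def={y} ue=∅
  n3: def={y} ue={r}
  n4: def={r} ue=∅
  n5: def={r,x} ue=∅
  n6: def={d,y} ue={d}
  n7: def={x} ue={d,x}
  n8: def={d,y} ue=∅

Live sets:
  n0: in=∅ out={d,r,x}
  n1: in={d,r,x} out={d,r}
  n2: in={d,r} out={d,r}
  n3: in={d,r} out={d}
  n4: in={d} out={d}
  n5: in={d} out={d,x}
  n6: in={d} out=∅
  n7: in={d,x} out={d}
  n8: in=∅ out=∅

live-out(n3) = ["d"]

Answer: ["d"]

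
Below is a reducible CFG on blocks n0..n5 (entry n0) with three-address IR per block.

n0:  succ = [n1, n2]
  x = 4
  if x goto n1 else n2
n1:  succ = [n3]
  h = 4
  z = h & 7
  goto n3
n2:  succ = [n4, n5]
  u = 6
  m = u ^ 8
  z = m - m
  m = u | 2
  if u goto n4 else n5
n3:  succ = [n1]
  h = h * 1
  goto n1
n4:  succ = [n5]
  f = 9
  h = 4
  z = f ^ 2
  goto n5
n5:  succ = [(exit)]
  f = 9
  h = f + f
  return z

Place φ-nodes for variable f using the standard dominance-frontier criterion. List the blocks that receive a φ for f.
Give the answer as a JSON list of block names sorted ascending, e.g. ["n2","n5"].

idom tree: n1←n0 n2←n0 n3←n1 n4←n2 n5←n2
Join-block Dom:
  n1: preds {n0,n3}: {n0} ∩ {n0,n1,n3} = {n0}; idom=n0
  n5: preds {n2,n4}: {n0,n2} ∩ {n0,n2,n4} = {n0,n2}; idom=n2

DF walk-up:
  n1←n0: walk · to n0
  n1←n3: walk n3→n1 to n0
  n5←n2: walk · to n2
  n5←n4: walk n4 to n2
  DF(n0)=∅
  DF(n1)={n1}
  DF(n2)=∅
  DF(n3)={n1}
  DF(n4)={n5}
  DF(n5)=∅

φ for f: defs {n4,n5}
  DF⁺ = {n5}

Answer: ["n5"]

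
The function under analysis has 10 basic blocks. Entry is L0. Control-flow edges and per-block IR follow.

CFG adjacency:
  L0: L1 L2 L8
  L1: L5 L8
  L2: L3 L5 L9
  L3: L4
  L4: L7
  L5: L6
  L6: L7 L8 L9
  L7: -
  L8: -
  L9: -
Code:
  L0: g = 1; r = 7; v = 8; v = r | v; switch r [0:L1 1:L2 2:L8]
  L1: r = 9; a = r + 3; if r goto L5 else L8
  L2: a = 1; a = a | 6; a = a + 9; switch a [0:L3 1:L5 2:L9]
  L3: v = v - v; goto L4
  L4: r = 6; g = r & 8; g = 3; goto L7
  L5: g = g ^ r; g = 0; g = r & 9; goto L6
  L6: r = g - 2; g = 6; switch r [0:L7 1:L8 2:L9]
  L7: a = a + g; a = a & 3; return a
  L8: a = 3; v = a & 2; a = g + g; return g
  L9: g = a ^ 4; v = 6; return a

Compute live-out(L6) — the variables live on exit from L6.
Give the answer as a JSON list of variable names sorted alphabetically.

def/use:
  L0: {g,r,v} / ∅
  L1: {a,r} / ∅
  L2: {a} / ∅
  L3: {v} / {v}
  L4: {g,r} / ∅
  L5: {g} / {g,r}
  L6: {g,r} / {g}
  L7: {a} / {a,g}
  L8: {a,v} / {g}
  L9: {g,v} / {a}

Live sets:
  L0: in=∅ out={g,r,v}
  L1: in={g} out={a,g,r}
  L2: in={g,r,v} out={a,g,r,v}
  L3: in={a,v} out={a}
  L4: in={a} out={a,g}
  L5: in={a,g,r} out={a,g}
  L6: in={a,g} out={a,g}
  L7: in={a,g} out=∅
  L8: in={g} out=∅
  L9: in={a} out=∅

live-out(L6) = ["a", "g"]

Answer: ["a", "g"]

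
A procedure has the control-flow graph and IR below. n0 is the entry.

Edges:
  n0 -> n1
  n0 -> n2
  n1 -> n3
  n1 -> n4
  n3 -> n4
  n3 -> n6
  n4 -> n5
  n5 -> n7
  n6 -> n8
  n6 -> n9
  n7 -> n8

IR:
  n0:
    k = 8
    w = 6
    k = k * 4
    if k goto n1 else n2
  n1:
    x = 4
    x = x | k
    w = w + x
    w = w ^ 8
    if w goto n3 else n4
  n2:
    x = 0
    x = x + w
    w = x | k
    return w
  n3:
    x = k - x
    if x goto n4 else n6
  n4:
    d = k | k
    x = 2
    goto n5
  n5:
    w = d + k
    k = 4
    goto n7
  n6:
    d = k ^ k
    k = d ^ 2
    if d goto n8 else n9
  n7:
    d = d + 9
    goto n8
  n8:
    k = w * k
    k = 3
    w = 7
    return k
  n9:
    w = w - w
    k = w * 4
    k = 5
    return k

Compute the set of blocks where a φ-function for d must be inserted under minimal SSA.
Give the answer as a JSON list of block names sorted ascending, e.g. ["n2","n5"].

idom tree: n1←n0 n2←n0 n3←n1 n4←n1 n5←n4 n6←n3 n7←n5 n8←n1 n9←n6
Dom∩ at merges:
  n4: preds {n1,n3}: {n0,n1} ∩ {n0,n1,n3} = {n0,n1}; idom=n1
  n8: preds {n6,n7}: {n0,n1,n3,n6} ∩ {n0,n1,n4,n5,n7} = {n0,n1}; idom=n1

Frontier:
  join n4 pred n1: · stop@n1
  join n4 pred n3: n3 stop@n1
  join n8 pred n6: n6→n3 stop@n1
  join n8 pred n7: n7→n5→n4 stop@n1
  n0 → ∅
  n1 → ∅
  n2 → ∅
  n3 → {n4,n8}
  n4 → {n8}
  n5 → {n8}
  n6 → {n8}
  n7 → {n8}
  n8 → ∅
  n9 → ∅

φ for d: defs {n4,n6,n7}
  DF⁺ = {n8}

Answer: ["n8"]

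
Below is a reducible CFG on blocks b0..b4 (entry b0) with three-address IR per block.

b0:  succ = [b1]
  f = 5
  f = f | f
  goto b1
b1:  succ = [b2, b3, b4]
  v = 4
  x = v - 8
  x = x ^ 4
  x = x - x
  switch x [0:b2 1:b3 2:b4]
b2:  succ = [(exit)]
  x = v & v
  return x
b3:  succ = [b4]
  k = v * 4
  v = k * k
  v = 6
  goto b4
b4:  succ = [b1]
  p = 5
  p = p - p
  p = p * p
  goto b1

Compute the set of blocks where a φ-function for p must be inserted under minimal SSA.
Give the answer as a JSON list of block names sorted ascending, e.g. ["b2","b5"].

Answer: ["b1"]

Working:
idom tree: b1←b0 b2←b1 b3←b1 b4←b1
Dom∩ at merges:
  b1: preds {b0,b4}: {b0} ∩ {b0,b1,b4} = {b0}; idom=b0
  b4: preds {b1,b3}: {b0,b1} ∩ {b0,b1,b3} = {b0,b1}; idom=b1

Frontier:
  join b1 pred b0: · stop@b0
  join b1 pred b4: b4→b1 stop@b0
  join b4 pred b1: · stop@b1
  join b4 pred b3: b3 stop@b1
  b0: DF=∅
  b1: DF={b1}
  b2: DF=∅
  b3: DF={b4}
  b4: DF={b1}

φ for p: defs {b4}
  DF⁺ = {b1}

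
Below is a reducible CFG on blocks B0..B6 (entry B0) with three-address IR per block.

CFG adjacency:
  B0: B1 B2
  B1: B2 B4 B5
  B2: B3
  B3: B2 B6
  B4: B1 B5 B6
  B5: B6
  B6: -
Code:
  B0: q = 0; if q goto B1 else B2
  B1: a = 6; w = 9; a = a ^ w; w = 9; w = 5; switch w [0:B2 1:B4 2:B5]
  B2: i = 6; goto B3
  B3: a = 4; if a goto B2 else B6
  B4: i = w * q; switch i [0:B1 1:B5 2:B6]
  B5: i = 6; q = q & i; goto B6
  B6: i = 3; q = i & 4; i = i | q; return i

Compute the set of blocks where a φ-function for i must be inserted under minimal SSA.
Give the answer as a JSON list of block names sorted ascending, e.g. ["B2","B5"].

Answer: ["B1", "B2", "B5", "B6"]

Analysis:
idom tree: B1←B0 B2←B0 B3←B2 B4←B1 B5←B1 B6←B0
Join-block Dom:
  B1: preds {B0,B4}: {B0} ∩ {B0,B1,B4} = {B0}; idom=B0
  B2: preds {B0,B1,B3}: {B0} ∩ {B0,B1} ∩ {B0,B2,B3} = {B0}; idom=B0
  B5: preds {B1,B4}: {B0,B1} ∩ {B0,B1,B4} = {B0,B1}; idom=B1
  B6: preds {B3,B4,B5}: {B0,B2,B3} ∩ {B0,B1,B4} ∩ {B0,B1,B5} = {B0}; idom=B0

DF walk-up:
  B1←B0: walk · to B0
  B1←B4: walk B4→B1 to B0
  B2←B0: walk · to B0
  B2←B1: walk B1 to B0
  B2←B3: walk B3→B2 to B0
  B5←B1: walk · to B1
  B5←B4: walk B4 to B1
  B6←B3: walk B3→B2 to B0
  B6←B4: walk B4→B1 to B0
  B6←B5: walk B5→B1 to B0
  B0 → ∅
  B1 → {B1,B2,B6}
  B2 → {B2,B6}
  B3 → {B2,B6}
  B4 → {B1,B5,B6}
  B5 → {B6}
  B6 → ∅

φ for i: defs {B2,B4,B5,B6}
  DF⁺ = {B1,B2,B5,B6}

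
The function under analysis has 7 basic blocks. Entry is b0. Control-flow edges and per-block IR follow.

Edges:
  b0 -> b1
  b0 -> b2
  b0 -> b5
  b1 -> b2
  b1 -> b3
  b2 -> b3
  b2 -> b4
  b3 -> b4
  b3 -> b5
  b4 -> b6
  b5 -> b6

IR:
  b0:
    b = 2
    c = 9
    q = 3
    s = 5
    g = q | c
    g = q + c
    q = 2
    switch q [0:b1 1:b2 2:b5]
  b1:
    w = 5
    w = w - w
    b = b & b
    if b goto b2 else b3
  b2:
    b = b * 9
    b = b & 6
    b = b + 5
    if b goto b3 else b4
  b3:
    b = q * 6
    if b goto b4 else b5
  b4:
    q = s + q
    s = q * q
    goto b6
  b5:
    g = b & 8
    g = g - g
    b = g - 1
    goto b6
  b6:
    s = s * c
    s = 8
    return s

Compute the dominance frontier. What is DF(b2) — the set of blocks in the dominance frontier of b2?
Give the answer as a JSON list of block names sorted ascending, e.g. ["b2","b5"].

Answer: ["b3", "b4"]

Analysis:
idom tree: b1←b0 b2←b0 b3←b0 b4←b0 b5←b0 b6←b0
Dom∩ at merges:
  b2: preds {b0,b1}: {b0} ∩ {b0,b1} = {b0}; idom=b0
  b3: preds {b1,b2}: {b0,b1} ∩ {b0,b2} = {b0}; idom=b0
  b4: preds {b2,b3}: {b0,b2} ∩ {b0,b3} = {b0}; idom=b0
  b5: preds {b0,b3}: {b0} ∩ {b0,b3} = {b0}; idom=b0
  b6: preds {b4,b5}: {b0,b4} ∩ {b0,b5} = {b0}; idom=b0

DF walk-up:
  join b2 pred b0: · stop@b0
  join b2 pred b1: b1 stop@b0
  join b3 pred b1: b1 stop@b0
  join b3 pred b2: b2 stop@b0
  join b4 pred b2: b2 stop@b0
  join b4 pred b3: b3 stop@b0
  join b5 pred b0: · stop@b0
  join b5 pred b3: b3 stop@b0
  join b6 pred b4: b4 stop@b0
  join b6 pred b5: b5 stop@b0
  DF(b0)=∅
  DF(b1)={b2,b3}
  DF(b2)={b3,b4}
  DF(b3)={b4,b5}
  DF(b4)={b6}
  DF(b5)={b6}
  DF(b6)=∅

DF(b2) = ["b3", "b4"]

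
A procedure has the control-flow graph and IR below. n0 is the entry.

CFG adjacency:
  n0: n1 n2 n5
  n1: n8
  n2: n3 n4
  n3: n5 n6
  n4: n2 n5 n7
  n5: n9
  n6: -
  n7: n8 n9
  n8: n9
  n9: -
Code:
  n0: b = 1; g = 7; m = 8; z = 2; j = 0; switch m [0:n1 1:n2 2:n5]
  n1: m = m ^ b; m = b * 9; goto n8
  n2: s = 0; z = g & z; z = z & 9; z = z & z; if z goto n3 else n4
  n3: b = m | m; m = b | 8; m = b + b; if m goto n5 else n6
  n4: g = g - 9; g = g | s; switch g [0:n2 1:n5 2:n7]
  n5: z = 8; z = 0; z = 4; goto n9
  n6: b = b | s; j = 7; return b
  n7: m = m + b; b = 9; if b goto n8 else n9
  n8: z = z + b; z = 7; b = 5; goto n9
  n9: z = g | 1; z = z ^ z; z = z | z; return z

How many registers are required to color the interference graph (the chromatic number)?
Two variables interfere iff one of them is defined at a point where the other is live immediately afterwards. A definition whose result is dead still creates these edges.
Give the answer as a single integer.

Answer: 5

Working:
Per-block:
  n0: def={b,g,j,m,z} ue=∅
  n1: def={m} ue={b,m}
  n2: def={s,z} ue={g,z}
  n3: def={b,m} ue={m}
  n4: def={g} ue={g,s}
  n5: def={z} ue=∅
  n6: def={b,j} ue={b,s}
  n7: def={b,m} ue={b,m}
  n8: def={b,z} ue={b,z}
  n9: def={z} ue={g}

Backward fixpoint:
  n0: in=∅ out={b,g,m,z}
  n1: in={b,g,m,z} out={b,g,z}
  n2: in={b,g,m,z} out={b,g,m,s,z}
  n3: in={g,m,s} out={b,g,s}
  n4: in={b,g,m,s,z} out={b,g,m,z}
  n5: in={g} out={g}
  n6: in={b,s} out=∅
  n7: in={b,g,m,z} out={b,g,z}
  n8: in={b,g,z} out={g}
  n9: in={g} out=∅

Interference:
  b: {g,j,m,s,z}
  g: {b,j,m,s,z}
  j: {b,g,m,z}
  m: {b,g,j,s,z}
  s: {b,g,m,z}
  z: {b,g,j,m,s}

Chromatic number:
  lower bound: {b,g,j,m,z} mutually conflict ⇒ χ ≥ 5
  assign b→r0 g→r1 j→r4 m→r2 s→r4 z→r3 — no edge inside a register ⇒ χ ≤ 5
  χ = 5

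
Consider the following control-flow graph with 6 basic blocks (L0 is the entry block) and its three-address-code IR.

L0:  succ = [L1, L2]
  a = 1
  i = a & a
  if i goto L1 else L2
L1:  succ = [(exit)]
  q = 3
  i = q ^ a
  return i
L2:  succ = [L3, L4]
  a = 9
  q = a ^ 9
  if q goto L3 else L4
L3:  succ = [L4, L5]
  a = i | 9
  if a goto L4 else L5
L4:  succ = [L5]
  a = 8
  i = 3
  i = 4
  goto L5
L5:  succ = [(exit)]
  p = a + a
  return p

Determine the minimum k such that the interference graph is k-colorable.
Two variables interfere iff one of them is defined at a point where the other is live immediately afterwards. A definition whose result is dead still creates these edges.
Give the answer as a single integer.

def/use:
  L0: def={a,i} ue=∅
  L1: def={i,q} ue={a}
  L2: def={a,q} ue=∅
  L3: def={a} ue={i}
  L4: def={a,i} ue=∅
  L5: def={p} ue={a}

Backward fixpoint:
  L0 li=∅ lo={a,i}
  L1 li={a} lo=∅
  L2 li={i} lo={i}
  L3 li={i} lo={a}
  L4 li=∅ lo={a}
  L5 li={a} lo=∅

Conflict graph:
  a: {i,q}
  i: {a,q}
  p: ∅
  q: {a,i}

Colouring:
  lower bound: {a,i,q} mutually conflict ⇒ χ ≥ 3
  assign a→r0 i→r1 p→r0 q→r2 — no edge inside a register ⇒ χ ≤ 3
  χ = 3

Answer: 3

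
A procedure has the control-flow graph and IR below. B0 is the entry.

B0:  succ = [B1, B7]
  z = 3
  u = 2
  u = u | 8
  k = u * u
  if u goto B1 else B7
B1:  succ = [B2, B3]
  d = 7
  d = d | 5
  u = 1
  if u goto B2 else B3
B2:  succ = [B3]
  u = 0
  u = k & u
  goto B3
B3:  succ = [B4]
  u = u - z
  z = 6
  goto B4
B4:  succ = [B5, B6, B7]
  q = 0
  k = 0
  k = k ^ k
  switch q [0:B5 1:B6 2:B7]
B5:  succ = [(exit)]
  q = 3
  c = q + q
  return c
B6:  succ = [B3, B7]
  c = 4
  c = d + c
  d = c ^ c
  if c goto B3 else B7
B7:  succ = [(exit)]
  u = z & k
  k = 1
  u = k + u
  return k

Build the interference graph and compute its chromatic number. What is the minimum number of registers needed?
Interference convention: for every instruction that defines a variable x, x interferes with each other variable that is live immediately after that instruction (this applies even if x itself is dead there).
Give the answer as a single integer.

Answer: 5

Derivation:
Block summaries:
  B0: def={k,u,z} ue=∅
  B1: def={d,u} ue=∅
  B2: def={u} ue={k}
  B3: def={u,z} ue={u,z}
  B4: def={k,q} ue=∅
  B5: def={c,q} ue=∅
  B6: def={c,d} ue={d}
  B7: def={k,u} ue={k,z}

Liveness:
  live B0: ∅→{k,z}
  live B1: {k,z}→{d,k,u,z}
  live B2: {d,k,z}→{d,u,z}
  live B3: {d,u,z}→{d,u,z}
  live B4: {d,u,z}→{d,k,u,z}
  live B5: ∅→∅
  live B6: {d,k,u,z}→{d,k,u,z}
  live B7: {k,z}→∅

Interfere edges:
  c — {d,k,u,z}
  d — {c,k,q,u,z}
  k — {c,d,q,u,z}
  q — {d,k,u,z}
  u — {c,d,k,q,z}
  z — {c,d,k,q,u}

Registers:
  clique {c,d,k,u,z} ⇒ need ≥ 5
  5-colouring: R0={d}  R1={k}  R2={u}  R3={z}  R4={c,q}
  χ = 5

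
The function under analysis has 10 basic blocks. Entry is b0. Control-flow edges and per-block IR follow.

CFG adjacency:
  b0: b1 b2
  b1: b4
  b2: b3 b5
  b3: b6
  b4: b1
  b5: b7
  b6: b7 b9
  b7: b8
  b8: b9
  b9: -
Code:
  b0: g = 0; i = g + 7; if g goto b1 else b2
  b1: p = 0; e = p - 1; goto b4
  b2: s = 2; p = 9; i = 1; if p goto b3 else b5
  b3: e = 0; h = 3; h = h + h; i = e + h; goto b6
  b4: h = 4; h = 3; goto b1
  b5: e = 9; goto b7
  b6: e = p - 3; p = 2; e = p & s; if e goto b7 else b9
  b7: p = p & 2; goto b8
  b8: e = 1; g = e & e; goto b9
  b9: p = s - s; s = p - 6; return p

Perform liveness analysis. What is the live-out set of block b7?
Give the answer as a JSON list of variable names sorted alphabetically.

Answer: ["s"]

Derivation:
Per-block:
  b0 def {g,i} use ∅
  b1 def {e,p} use ∅
  b2 def {i,p,s} use ∅
  b3 def {e,h,i} use ∅
  b4 def {h} use ∅
  b5 def {e} use ∅
  b6 def {e,p} use {p,s}
  b7 def {p} use {p}
  b8 def {e,g} use ∅
  b9 def {p,s} use {s}

Liveness:
  b0 li=∅ lo=∅
  b1 li=∅ lo=∅
  b2 li=∅ lo={p,s}
  b3 li={p,s} lo={p,s}
  b4 li=∅ lo=∅
  b5 li={p,s} lo={p,s}
  b6 li={p,s} lo={p,s}
  b7 li={p,s} lo={s}
  b8 li={s} lo={s}
  b9 li={s} lo=∅

live-out(b7) = ["s"]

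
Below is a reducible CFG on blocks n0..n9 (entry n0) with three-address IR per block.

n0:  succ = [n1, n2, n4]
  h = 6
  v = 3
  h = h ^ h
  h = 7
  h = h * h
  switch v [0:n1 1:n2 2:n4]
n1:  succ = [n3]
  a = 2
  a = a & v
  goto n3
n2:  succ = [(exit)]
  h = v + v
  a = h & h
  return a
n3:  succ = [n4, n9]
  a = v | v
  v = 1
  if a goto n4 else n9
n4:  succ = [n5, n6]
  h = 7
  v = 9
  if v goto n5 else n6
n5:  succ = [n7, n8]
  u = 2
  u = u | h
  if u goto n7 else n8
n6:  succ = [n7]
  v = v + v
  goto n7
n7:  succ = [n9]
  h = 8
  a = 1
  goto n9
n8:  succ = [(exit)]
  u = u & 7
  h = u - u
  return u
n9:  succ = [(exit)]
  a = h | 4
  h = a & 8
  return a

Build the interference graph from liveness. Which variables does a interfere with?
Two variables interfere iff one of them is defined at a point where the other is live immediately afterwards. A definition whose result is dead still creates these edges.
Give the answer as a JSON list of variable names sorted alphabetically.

Block summaries:
  n0: def={h,v} ue=∅
  n1: def={a} ue={v}
  n2: def={a,h} ue={v}
  n3: def={a,v} ue={v}
  n4: def={h,v} ue=∅
  n5: def={u} ue={h}
  n6: def={v} ue={v}
  n7: def={a,h} ue=∅
  n8: def={h,u} ue={u}
  n9: def={a,h} ue={h}

Liveness:
  n0: in=∅ out={h,v}
  n1: in={h,v} out={h,v}
  n2: in={v} out=∅
  n3: in={h,v} out={h}
  n4: in=∅ out={h,v}
  n5: in={h} out={u}
  n6: in={v} out=∅
  n7: in=∅ out={h}
  n8: in={u} out=∅
  n9: in={h} out=∅

Conflict graph:
  a↔{h,v}
  h↔{a,u,v}
  u↔{h}
  v↔{a,h}

N(a) = ["h", "v"]

Answer: ["h", "v"]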